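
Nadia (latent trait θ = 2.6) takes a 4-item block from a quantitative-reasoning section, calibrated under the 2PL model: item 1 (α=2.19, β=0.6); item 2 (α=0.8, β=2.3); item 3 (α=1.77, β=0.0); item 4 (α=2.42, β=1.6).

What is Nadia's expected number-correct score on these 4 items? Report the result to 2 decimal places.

3.46

P(θ) = 1 / (1 + exp(−α(θ − β)))
P_1 = 1/(1+e^{-4.3800}) = 0.9876
P_2 = 1/(1+e^{-0.2400}) = 0.5597
P_3 = 1/(1+e^{-4.6020}) = 0.9901
P_4 = 1/(1+e^{-2.4200}) = 0.9183
E[score] = 0.9876 + 0.5597 + 0.9901 + 0.9183 = 3.4558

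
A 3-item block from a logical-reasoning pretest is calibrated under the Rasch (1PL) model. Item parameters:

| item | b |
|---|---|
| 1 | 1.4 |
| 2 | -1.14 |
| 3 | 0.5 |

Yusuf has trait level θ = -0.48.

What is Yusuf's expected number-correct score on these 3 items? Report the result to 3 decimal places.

1.065

P(θ) = 1 / (1 + exp(−(θ − b)))
P_1 = 1/(1+e^{1.8800}) = 0.1324
P_2 = 1/(1+e^{-0.6600}) = 0.6593
P_3 = 1/(1+e^{0.9800}) = 0.2729
E[score] = 0.1324 + 0.6593 + 0.2729 = 1.0645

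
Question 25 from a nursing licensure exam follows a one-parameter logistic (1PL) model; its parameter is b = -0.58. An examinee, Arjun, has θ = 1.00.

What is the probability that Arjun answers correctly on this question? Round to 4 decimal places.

0.8292

P(θ) = 1 / (1 + exp(−(θ − b)))
Exponent: (1.00 − (-0.58)) = 1.5800
1/(1 + e^{-1.5800}) = 0.8292
P = 0.8292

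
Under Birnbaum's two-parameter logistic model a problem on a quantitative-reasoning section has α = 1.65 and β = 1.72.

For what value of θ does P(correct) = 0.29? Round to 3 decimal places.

1.177

P(θ) = 1 / (1 + exp(−α(θ − β)))
logit = ln(0.2900/0.7100) = -0.8954
θ = β + logit/(α) = 1.72 + (-0.8954)/1.6500 = 1.1773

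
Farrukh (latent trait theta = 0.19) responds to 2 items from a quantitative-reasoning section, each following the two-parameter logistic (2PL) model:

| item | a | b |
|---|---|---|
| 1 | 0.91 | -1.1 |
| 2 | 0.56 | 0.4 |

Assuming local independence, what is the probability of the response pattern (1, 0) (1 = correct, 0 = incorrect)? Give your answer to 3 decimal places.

P(theta) = 1 / (1 + exp(−a(theta − b)))
P_1 = 1/(1+e^{-1.1739}) = 0.7638
P_2 = 1/(1+e^{0.1176}) = 0.4706
L = P_1 × (1−P_2) = 0.7638 × 0.5294 = 0.40436

0.404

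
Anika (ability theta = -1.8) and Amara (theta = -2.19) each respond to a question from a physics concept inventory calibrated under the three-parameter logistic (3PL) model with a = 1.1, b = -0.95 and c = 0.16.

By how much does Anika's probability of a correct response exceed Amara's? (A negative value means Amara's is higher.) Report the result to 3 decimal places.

0.066

P(theta) = c + (1 − c) · 1 / (1 + exp(−a(theta − b)))
P(Anika) = 0.3968  [exponent -0.9350]
P(Amara) = 0.3310  [exponent -1.3640]
Difference = 0.3968 − 0.3310 = 0.0658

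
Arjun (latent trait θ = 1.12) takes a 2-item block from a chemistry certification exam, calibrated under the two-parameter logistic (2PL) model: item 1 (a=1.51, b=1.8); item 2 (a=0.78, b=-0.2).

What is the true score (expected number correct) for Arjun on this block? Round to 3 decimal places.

1.001

P(θ) = 1 / (1 + exp(−a(θ − b)))
P_1 = 1/(1+e^{1.0268}) = 0.2637
P_2 = 1/(1+e^{-1.0296}) = 0.7368
E[score] = 0.2637 + 0.7368 = 1.0005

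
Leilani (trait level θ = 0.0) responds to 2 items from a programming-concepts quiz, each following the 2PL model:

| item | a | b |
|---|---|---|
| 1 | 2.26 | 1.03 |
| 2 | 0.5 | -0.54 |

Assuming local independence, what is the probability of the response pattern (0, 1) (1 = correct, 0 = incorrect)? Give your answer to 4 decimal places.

0.5167

P(θ) = 1 / (1 + exp(−a(θ − b)))
P_1 = 1/(1+e^{2.3278}) = 0.0888
P_2 = 1/(1+e^{-0.2700}) = 0.5671
L = (1−P_1) × P_2 = 0.9112 × 0.5671 = 0.51671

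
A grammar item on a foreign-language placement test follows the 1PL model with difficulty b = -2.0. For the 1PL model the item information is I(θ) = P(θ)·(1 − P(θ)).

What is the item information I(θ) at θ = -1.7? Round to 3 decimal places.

P = 1/(1+e^{-0.3000}) = 0.5744
P(1−P) = 0.5744 × 0.4256 = 0.2445
I = P(1−P) = 0.24446

0.244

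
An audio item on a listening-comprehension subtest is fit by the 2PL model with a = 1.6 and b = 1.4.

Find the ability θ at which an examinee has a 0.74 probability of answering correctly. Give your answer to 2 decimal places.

P(θ) = 1 / (1 + exp(−a(θ − b)))
logit = ln(0.7400/0.2600) = 1.0460
θ = b + logit/(a) = 1.4 + 1.0460/1.6000 = 2.0537

2.05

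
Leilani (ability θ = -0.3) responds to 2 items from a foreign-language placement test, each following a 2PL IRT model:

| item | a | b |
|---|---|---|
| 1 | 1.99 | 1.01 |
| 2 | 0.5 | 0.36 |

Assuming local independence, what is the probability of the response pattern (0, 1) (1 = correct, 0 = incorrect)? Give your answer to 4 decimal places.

P(θ) = 1 / (1 + exp(−a(θ − b)))
P_1 = 1/(1+e^{2.6069}) = 0.0687
P_2 = 1/(1+e^{0.3300}) = 0.4182
L = (1−P_1) × P_2 = 0.9313 × 0.4182 = 0.38951

0.3895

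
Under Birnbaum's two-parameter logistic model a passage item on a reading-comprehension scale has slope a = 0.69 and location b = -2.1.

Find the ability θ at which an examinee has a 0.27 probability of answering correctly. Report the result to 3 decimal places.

-3.541

P(θ) = 1 / (1 + exp(−a(θ − b)))
logit = ln(0.2700/0.7300) = -0.9946
θ = b + logit/(a) = -2.1 + (-0.9946)/0.6900 = -3.5415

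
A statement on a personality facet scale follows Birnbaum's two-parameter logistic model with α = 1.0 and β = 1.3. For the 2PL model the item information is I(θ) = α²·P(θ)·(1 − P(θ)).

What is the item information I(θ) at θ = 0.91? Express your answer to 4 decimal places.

0.2407

P = 1/(1+e^{0.3900}) = 0.4037
P(1−P) = 0.4037 × 0.5963 = 0.2407
I = α² × P(1−P) = 1.0² × 0.2407 = 0.24073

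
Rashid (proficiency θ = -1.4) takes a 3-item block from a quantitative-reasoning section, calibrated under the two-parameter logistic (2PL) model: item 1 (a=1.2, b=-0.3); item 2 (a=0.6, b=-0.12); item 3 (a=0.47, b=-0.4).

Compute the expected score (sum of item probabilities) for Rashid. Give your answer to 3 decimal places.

0.912

P(θ) = 1 / (1 + exp(−a(θ − b)))
P_1 = 1/(1+e^{1.3200}) = 0.2108
P_2 = 1/(1+e^{0.7680}) = 0.3169
P_3 = 1/(1+e^{0.4700}) = 0.3846
E[score] = 0.2108 + 0.3169 + 0.3846 = 0.9123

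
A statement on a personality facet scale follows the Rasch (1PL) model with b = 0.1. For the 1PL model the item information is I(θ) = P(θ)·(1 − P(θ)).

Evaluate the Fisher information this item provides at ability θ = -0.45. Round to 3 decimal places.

P = 1/(1+e^{0.5500}) = 0.3659
P(1−P) = 0.3659 × 0.6341 = 0.2320
I = P(1−P) = 0.23201

0.232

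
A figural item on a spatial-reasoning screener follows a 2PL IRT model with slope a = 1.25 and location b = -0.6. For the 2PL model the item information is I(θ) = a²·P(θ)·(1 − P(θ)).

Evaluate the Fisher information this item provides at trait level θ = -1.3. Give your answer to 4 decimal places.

P = 1/(1+e^{0.8750}) = 0.2942
P(1−P) = 0.2942 × 0.7058 = 0.2077
I = a² × P(1−P) = 1.25² × 0.2077 = 0.32446

0.3245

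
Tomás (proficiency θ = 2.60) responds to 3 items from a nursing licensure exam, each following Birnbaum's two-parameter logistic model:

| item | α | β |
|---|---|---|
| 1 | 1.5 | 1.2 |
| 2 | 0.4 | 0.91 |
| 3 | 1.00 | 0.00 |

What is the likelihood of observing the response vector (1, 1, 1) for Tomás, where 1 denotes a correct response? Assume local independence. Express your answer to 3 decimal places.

P(θ) = 1 / (1 + exp(−α(θ − β)))
P_1 = 1/(1+e^{-2.1000}) = 0.8909
P_2 = 1/(1+e^{-0.6760}) = 0.6628
P_3 = 1/(1+e^{-2.6000}) = 0.9309
L = P_1 × P_2 × P_3 = 0.8909 × 0.6628 × 0.9309 = 0.54970

0.550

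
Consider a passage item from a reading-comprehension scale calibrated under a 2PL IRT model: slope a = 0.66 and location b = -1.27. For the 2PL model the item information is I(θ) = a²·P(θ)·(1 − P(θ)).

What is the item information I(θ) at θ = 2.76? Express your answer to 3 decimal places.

0.027

P = 1/(1+e^{-2.6598}) = 0.9346
P(1−P) = 0.9346 × 0.0654 = 0.0611
I = a² × P(1−P) = 0.66² × 0.0611 = 0.02662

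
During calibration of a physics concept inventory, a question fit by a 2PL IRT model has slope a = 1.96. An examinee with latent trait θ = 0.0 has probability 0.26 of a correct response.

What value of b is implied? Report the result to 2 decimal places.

0.53

P(θ) = 1 / (1 + exp(−a(θ − b)))
logit(0.26) = ln(0.26/0.74) = -1.0460
b = θ − logit/(a) = 0.0 − (-1.0460)/1.9600 = 0.5337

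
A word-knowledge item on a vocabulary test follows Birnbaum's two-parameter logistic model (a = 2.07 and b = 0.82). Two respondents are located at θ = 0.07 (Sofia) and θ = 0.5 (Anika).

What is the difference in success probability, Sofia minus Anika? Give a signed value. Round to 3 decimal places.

P(θ) = 1 / (1 + exp(−a(θ − b)))
P(Sofia) = 0.1747  [exponent -1.5525]
P(Anika) = 0.3402  [exponent -0.6624]
Difference = 0.1747 − 0.3402 = -0.1655

-0.165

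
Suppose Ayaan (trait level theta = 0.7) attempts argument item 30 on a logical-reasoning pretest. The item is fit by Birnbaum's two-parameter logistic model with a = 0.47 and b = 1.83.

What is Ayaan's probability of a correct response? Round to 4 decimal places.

P(theta) = 1 / (1 + exp(−a(theta − b)))
Exponent: 0.47 × (0.7 − 1.83) = -0.5311
1/(1 + e^{0.5311}) = 0.3703

0.3703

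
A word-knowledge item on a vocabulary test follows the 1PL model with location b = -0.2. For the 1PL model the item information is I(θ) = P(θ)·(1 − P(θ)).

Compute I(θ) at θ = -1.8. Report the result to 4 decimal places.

P = 1/(1+e^{1.6000}) = 0.1680
P(1−P) = 0.1680 × 0.8320 = 0.1398
I = P(1−P) = 0.13976

0.1398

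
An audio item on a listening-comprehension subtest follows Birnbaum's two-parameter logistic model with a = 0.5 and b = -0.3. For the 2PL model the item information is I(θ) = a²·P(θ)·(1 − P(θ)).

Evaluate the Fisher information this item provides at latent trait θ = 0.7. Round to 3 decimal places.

P = 1/(1+e^{-0.5000}) = 0.6225
P(1−P) = 0.6225 × 0.3775 = 0.2350
I = a² × P(1−P) = 0.5² × 0.2350 = 0.05875

0.059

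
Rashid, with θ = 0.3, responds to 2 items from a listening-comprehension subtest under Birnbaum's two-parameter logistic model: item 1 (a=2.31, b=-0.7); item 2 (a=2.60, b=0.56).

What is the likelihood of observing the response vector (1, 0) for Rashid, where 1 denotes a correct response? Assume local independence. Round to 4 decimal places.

0.6030

P(θ) = 1 / (1 + exp(−a(θ − b)))
P_1 = 1/(1+e^{-2.3100}) = 0.9097
P_2 = 1/(1+e^{0.6760}) = 0.3372
L = P_1 × (1−P_2) = 0.9097 × 0.6628 = 0.60299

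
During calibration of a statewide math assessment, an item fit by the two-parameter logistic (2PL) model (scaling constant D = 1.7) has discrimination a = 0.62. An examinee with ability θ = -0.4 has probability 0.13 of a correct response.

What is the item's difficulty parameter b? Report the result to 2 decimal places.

P(θ) = 1 / (1 + exp(−D·a(θ − b)))
logit(0.13) = ln(0.13/0.87) = -1.9010
b = θ − logit/(1.7·a) = -0.4 − (-1.9010)/1.0540 = 1.4036

1.40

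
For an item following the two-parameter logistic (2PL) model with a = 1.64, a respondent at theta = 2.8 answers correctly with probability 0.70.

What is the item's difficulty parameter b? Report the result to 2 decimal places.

2.28

P(theta) = 1 / (1 + exp(−a(theta − b)))
logit(0.70) = ln(0.70/0.30) = 0.8473
b = theta − logit/(a) = 2.8 − 0.8473/1.6400 = 2.2834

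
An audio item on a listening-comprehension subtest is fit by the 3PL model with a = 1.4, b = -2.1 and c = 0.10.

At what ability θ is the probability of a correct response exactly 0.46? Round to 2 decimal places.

P(θ) = c + (1 − c) · 1 / (1 + exp(−a(θ − b)))
Remove guessing floor: (0.46 − 0.10)/(1 − 0.10) = 0.4000
logit = ln(0.4000/0.6000) = -0.4055
θ = b + logit/(a) = -2.1 + (-0.4055)/1.4000 = -2.3896

-2.39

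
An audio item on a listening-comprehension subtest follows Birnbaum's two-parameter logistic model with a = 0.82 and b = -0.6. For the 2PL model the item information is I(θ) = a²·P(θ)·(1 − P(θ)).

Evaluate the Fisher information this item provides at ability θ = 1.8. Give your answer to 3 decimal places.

P = 1/(1+e^{-1.9680}) = 0.8774
P(1−P) = 0.8774 × 0.1226 = 0.1076
I = a² × P(1−P) = 0.82² × 0.1076 = 0.07233

0.072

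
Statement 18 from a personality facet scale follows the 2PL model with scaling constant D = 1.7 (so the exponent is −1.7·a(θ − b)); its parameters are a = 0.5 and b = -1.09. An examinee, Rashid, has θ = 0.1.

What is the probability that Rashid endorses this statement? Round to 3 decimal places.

P(θ) = 1 / (1 + exp(−D·a(θ − b)))
Exponent: 1.7 × 0.5 × (0.1 − (-1.09)) = 1.0115
1/(1 + e^{-1.0115}) = 0.7333
P = 0.7333

0.733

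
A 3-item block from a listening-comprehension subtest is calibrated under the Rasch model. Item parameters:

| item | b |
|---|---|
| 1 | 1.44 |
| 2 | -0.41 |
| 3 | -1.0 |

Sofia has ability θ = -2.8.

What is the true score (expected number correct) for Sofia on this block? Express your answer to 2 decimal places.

P(θ) = 1 / (1 + exp(−(θ − b)))
P_1 = 1/(1+e^{4.2400}) = 0.0142
P_2 = 1/(1+e^{2.3900}) = 0.0839
P_3 = 1/(1+e^{1.8000}) = 0.1419
E[score] = 0.0142 + 0.0839 + 0.1419 = 0.2400

0.24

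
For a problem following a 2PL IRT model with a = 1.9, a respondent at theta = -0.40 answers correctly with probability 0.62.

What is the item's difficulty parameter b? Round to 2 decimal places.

-0.66

P(theta) = 1 / (1 + exp(−a(theta − b)))
logit(0.62) = ln(0.62/0.38) = 0.4895
b = theta − logit/(a) = -0.40 − 0.4895/1.9000 = -0.6577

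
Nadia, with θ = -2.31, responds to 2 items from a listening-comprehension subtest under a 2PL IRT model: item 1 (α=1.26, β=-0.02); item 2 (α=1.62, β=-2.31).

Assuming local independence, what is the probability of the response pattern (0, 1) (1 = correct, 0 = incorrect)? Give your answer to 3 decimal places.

0.474

P(θ) = 1 / (1 + exp(−α(θ − β)))
P_1 = 1/(1+e^{2.8854}) = 0.0529
P_2 = 1/(1+e^{0.0000}) = 0.5000
L = (1−P_1) × P_2 = 0.9471 × 0.5000 = 0.47356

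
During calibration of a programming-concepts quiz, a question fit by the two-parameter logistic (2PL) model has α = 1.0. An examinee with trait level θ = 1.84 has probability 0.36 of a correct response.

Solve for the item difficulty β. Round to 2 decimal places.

2.42

P(θ) = 1 / (1 + exp(−α(θ − β)))
logit(0.36) = ln(0.36/0.64) = -0.5754
β = θ − logit/(α) = 1.84 − (-0.5754)/1.0000 = 2.4154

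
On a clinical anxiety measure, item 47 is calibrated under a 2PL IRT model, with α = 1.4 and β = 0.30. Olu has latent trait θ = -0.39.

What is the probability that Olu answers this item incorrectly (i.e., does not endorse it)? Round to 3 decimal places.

P(θ) = 1 / (1 + exp(−α(θ − β)))
Exponent: 1.4 × (-0.39 − 0.30) = -0.9660
1/(1 + e^{0.9660}) = 0.2757
P(incorrect) = 1 − 0.2757 = 0.7243

0.724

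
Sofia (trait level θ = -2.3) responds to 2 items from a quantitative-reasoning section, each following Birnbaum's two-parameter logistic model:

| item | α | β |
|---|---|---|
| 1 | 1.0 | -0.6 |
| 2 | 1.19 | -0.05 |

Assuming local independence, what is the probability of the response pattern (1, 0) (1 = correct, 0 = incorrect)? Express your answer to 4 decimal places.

0.1445

P(θ) = 1 / (1 + exp(−α(θ − β)))
P_1 = 1/(1+e^{1.7000}) = 0.1545
P_2 = 1/(1+e^{2.6775}) = 0.0643
L = P_1 × (1−P_2) = 0.1545 × 0.9357 = 0.14453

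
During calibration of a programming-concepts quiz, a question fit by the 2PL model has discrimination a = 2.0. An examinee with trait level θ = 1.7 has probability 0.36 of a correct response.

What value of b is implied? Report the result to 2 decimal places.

P(θ) = 1 / (1 + exp(−a(θ − b)))
logit(0.36) = ln(0.36/0.64) = -0.5754
b = θ − logit/(a) = 1.7 − (-0.5754)/2.0000 = 1.9877

1.99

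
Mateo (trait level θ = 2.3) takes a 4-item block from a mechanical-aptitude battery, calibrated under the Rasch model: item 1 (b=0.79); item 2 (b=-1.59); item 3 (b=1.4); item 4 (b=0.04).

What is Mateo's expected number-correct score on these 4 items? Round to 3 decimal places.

P(θ) = 1 / (1 + exp(−(θ − b)))
P_1 = 1/(1+e^{-1.5100}) = 0.8191
P_2 = 1/(1+e^{-3.8900}) = 0.9800
P_3 = 1/(1+e^{-0.9000}) = 0.7109
P_4 = 1/(1+e^{-2.2600}) = 0.9055
E[score] = 0.8191 + 0.9800 + 0.7109 + 0.9055 = 3.4155

3.415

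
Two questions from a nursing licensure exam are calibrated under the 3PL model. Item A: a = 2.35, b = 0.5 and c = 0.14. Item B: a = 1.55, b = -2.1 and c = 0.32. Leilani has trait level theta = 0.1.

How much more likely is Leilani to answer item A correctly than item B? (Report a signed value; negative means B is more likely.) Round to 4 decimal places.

P(theta) = c + (1 − c) · 1 / (1 + exp(−a(theta − b)))
P_A = 0.3816
P_B = 0.9783
P_A − P_B = -0.5967

-0.5967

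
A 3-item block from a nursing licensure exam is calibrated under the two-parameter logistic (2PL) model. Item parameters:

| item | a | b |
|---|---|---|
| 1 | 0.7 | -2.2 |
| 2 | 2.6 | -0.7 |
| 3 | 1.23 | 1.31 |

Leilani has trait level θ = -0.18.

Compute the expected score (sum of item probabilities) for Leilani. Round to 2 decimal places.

P(θ) = 1 / (1 + exp(−a(θ − b)))
P_1 = 1/(1+e^{-1.4140}) = 0.8044
P_2 = 1/(1+e^{-1.3520}) = 0.7945
P_3 = 1/(1+e^{1.8327}) = 0.1379
E[score] = 0.8044 + 0.7945 + 0.1379 = 1.7368

1.74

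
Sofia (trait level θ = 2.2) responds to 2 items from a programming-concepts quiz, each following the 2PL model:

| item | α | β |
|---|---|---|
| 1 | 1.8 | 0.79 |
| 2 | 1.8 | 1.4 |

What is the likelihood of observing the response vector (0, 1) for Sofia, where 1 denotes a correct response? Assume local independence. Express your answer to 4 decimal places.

0.0592

P(θ) = 1 / (1 + exp(−α(θ − β)))
P_1 = 1/(1+e^{-2.5380}) = 0.9268
P_2 = 1/(1+e^{-1.4400}) = 0.8085
L = (1−P_1) × P_2 = 0.0732 × 0.8085 = 0.05921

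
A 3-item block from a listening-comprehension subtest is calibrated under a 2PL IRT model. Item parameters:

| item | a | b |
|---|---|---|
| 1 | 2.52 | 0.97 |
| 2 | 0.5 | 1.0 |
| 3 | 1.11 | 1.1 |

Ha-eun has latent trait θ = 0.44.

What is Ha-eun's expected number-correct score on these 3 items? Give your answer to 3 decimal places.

P(θ) = 1 / (1 + exp(−a(θ − b)))
P_1 = 1/(1+e^{1.3356}) = 0.2082
P_2 = 1/(1+e^{0.2800}) = 0.4305
P_3 = 1/(1+e^{0.7326}) = 0.3246
E[score] = 0.2082 + 0.4305 + 0.3246 = 0.9633

0.963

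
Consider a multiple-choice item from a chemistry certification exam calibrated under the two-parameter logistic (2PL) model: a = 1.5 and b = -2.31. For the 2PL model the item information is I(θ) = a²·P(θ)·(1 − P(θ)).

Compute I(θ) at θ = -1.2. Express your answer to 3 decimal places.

P = 1/(1+e^{-1.6650}) = 0.8409
P(1−P) = 0.8409 × 0.1591 = 0.1338
I = a² × P(1−P) = 1.5² × 0.1338 = 0.30101

0.301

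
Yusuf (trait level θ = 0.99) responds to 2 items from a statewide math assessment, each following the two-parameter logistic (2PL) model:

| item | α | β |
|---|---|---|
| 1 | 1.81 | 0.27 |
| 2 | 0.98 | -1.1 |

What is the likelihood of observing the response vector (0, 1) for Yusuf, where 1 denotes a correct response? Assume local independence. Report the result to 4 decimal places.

P(θ) = 1 / (1 + exp(−α(θ − β)))
P_1 = 1/(1+e^{-1.3032}) = 0.7864
P_2 = 1/(1+e^{-2.0482}) = 0.8858
L = (1−P_1) × P_2 = 0.2136 × 0.8858 = 0.18922

0.1892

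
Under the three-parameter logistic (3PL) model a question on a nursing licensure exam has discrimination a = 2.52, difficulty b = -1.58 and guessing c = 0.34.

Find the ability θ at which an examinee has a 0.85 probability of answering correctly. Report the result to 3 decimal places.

-1.094

P(θ) = c + (1 − c) · 1 / (1 + exp(−a(θ − b)))
Remove guessing floor: (0.85 − 0.34)/(1 − 0.34) = 0.7727
logit = ln(0.7727/0.2273) = 1.2238
θ = b + logit/(a) = -1.58 + 1.2238/2.5200 = -1.0944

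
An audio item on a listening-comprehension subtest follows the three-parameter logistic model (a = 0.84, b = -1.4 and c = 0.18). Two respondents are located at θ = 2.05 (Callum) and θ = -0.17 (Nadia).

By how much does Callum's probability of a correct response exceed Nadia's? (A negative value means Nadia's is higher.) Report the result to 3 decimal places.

P(θ) = c + (1 − c) · 1 / (1 + exp(−a(θ − b)))
P(Callum) = 0.9572  [exponent 2.8980]
P(Nadia) = 0.7848  [exponent 1.0332]
Difference = 0.9572 − 0.7848 = 0.1724

0.172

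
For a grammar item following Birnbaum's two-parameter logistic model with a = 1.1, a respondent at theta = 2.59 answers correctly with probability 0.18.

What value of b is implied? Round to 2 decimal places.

3.97

P(theta) = 1 / (1 + exp(−a(theta − b)))
logit(0.18) = ln(0.18/0.82) = -1.5163
b = theta − logit/(a) = 2.59 − (-1.5163)/1.1000 = 3.9685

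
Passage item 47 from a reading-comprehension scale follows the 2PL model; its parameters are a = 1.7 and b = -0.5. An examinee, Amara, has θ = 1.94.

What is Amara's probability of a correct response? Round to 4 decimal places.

P(θ) = 1 / (1 + exp(−a(θ − b)))
Exponent: 1.7 × (1.94 − (-0.5)) = 4.1480
1/(1 + e^{-4.1480}) = 0.9844

0.9844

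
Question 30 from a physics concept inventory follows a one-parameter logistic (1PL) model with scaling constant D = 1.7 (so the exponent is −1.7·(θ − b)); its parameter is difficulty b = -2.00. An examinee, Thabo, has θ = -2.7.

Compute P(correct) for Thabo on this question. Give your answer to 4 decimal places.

0.2333

P(θ) = 1 / (1 + exp(−D·(θ − b)))
Exponent: 1.7 × (-2.7 − (-2.00)) = -1.1900
1/(1 + e^{1.1900}) = 0.2333
P = 0.2333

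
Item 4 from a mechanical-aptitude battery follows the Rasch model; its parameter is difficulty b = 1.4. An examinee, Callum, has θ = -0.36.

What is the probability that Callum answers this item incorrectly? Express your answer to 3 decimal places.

P(θ) = 1 / (1 + exp(−(θ − b)))
Exponent: (-0.36 − 1.4) = -1.7600
1/(1 + e^{1.7600}) = 0.1468
P = 0.1468
P(incorrect) = 1 − 0.1468 = 0.8532

0.853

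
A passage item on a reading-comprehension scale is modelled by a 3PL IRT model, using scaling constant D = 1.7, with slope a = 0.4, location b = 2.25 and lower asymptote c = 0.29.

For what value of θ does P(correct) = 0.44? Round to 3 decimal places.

P(θ) = c + (1 − c) · 1 / (1 + exp(−D·a(θ − b)))
Remove guessing floor: (0.44 − 0.29)/(1 − 0.29) = 0.2113
logit = ln(0.2113/0.7887) = -1.3173
θ = b + logit/(1.7·a) = 2.25 + (-1.3173)/0.6800 = 0.3128

0.313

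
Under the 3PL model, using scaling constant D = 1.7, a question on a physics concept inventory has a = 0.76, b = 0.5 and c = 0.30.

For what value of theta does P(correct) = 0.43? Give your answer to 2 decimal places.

P(theta) = c + (1 − c) · 1 / (1 + exp(−D·a(theta − b)))
Remove guessing floor: (0.43 − 0.30)/(1 − 0.30) = 0.1857
logit = ln(0.1857/0.8143) = -1.4781
theta = b + logit/(1.7·a) = 0.5 + (-1.4781)/1.2920 = -0.6440

-0.64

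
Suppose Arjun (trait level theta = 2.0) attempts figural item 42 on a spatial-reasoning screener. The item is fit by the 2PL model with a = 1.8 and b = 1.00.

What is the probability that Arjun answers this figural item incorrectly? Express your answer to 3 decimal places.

P(theta) = 1 / (1 + exp(−a(theta − b)))
Exponent: 1.8 × (2.0 − 1.00) = 1.8000
1/(1 + e^{-1.8000}) = 0.8581
P(incorrect) = 1 − 0.8581 = 0.1419

0.142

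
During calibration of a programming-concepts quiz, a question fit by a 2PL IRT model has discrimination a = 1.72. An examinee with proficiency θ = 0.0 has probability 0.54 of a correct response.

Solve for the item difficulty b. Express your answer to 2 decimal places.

-0.09

P(θ) = 1 / (1 + exp(−a(θ − b)))
logit(0.54) = ln(0.54/0.46) = 0.1603
b = θ − logit/(a) = 0.0 − 0.1603/1.7200 = -0.0932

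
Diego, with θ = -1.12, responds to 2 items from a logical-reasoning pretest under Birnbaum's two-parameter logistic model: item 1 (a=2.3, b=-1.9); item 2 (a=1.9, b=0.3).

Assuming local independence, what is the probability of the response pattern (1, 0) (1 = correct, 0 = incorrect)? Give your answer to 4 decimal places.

0.8033

P(θ) = 1 / (1 + exp(−a(θ − b)))
P_1 = 1/(1+e^{-1.7940}) = 0.8574
P_2 = 1/(1+e^{2.6980}) = 0.0631
L = P_1 × (1−P_2) = 0.8574 × 0.9369 = 0.80332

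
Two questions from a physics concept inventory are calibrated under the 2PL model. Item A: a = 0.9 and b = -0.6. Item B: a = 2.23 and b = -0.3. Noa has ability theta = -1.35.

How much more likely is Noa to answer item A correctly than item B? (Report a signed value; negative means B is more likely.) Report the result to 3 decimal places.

P(theta) = 1 / (1 + exp(−a(theta − b)))
P_A = 0.3374
P_B = 0.0877
P_A − P_B = 0.2496

0.250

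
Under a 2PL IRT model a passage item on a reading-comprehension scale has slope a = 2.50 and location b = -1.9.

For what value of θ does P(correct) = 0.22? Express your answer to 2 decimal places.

-2.41

P(θ) = 1 / (1 + exp(−a(θ − b)))
logit = ln(0.2200/0.7800) = -1.2657
θ = b + logit/(a) = -1.9 + (-1.2657)/2.5000 = -2.4063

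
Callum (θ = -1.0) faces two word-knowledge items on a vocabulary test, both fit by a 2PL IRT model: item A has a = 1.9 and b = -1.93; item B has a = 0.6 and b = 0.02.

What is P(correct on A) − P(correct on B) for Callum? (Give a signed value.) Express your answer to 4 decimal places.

0.5025

P(θ) = 1 / (1 + exp(−a(θ − b)))
P_A = 0.8541
P_B = 0.3516
P_A − P_B = 0.5025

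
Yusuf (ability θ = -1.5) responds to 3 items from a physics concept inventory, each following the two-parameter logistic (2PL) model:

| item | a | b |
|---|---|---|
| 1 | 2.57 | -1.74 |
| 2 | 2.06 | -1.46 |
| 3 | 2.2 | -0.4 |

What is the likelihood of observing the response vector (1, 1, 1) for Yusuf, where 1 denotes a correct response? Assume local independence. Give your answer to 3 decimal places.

P(θ) = 1 / (1 + exp(−a(θ − b)))
P_1 = 1/(1+e^{-0.6168}) = 0.6495
P_2 = 1/(1+e^{0.0824}) = 0.4794
P_3 = 1/(1+e^{2.4200}) = 0.0817
L = P_1 × P_2 × P_3 = 0.6495 × 0.4794 × 0.0817 = 0.02543

0.025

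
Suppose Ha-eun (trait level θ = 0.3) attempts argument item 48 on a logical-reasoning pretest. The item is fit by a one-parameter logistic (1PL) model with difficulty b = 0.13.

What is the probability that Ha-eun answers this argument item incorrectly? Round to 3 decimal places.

P(θ) = 1 / (1 + exp(−(θ − b)))
Exponent: (0.3 − 0.13) = 0.1700
1/(1 + e^{-0.1700}) = 0.5424
P = 0.5424
P(incorrect) = 1 − 0.5424 = 0.4576

0.458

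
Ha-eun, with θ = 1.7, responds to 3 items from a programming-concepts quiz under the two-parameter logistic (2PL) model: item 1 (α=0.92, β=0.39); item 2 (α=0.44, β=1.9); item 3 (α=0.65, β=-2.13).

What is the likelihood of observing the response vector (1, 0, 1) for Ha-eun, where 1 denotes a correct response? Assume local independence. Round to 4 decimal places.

0.3709

P(θ) = 1 / (1 + exp(−α(θ − β)))
P_1 = 1/(1+e^{-1.2052}) = 0.7694
P_2 = 1/(1+e^{0.0880}) = 0.4780
P_3 = 1/(1+e^{-2.4895}) = 0.9234
L = P_1 × (1−P_2) × P_3 = 0.7694 × 0.5220 × 0.9234 = 0.37088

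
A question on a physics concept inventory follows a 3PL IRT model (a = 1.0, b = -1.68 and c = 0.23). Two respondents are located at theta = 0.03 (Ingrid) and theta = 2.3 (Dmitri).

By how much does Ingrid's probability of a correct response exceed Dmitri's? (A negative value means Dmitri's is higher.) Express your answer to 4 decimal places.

P(theta) = c + (1 − c) · 1 / (1 + exp(−a(theta − b)))
P(Ingrid) = 0.8821  [exponent 1.7100]
P(Dmitri) = 0.9859  [exponent 3.9800]
Difference = 0.8821 − 0.9859 = -0.1038

-0.1038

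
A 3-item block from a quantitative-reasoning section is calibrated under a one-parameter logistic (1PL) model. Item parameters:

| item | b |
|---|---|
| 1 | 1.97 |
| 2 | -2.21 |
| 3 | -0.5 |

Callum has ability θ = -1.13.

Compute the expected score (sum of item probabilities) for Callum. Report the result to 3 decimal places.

P(θ) = 1 / (1 + exp(−(θ − b)))
P_1 = 1/(1+e^{3.1000}) = 0.0431
P_2 = 1/(1+e^{-1.0800}) = 0.7465
P_3 = 1/(1+e^{0.6300}) = 0.3475
E[score] = 0.0431 + 0.7465 + 0.3475 = 1.1371

1.137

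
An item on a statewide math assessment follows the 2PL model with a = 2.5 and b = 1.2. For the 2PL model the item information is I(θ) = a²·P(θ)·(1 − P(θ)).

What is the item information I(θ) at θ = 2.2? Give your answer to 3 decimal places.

0.438

P = 1/(1+e^{-2.5000}) = 0.9241
P(1−P) = 0.9241 × 0.0759 = 0.0701
I = a² × P(1−P) = 2.5² × 0.0701 = 0.43815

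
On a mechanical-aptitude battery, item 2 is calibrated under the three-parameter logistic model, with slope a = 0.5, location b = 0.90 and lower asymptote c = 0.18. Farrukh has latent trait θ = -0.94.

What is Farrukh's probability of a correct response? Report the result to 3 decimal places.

0.414

P(θ) = c + (1 − c) · 1 / (1 + exp(−a(θ − b)))
Exponent: 0.5 × (-0.94 − 0.90) = -0.9200
1/(1 + e^{0.9200}) = 0.2850
P = 0.18 + 0.82 × 0.2850 = 0.4137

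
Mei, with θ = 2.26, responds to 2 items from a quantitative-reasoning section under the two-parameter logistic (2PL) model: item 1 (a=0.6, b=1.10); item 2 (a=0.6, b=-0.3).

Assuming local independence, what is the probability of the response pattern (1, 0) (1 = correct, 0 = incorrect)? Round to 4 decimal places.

P(θ) = 1 / (1 + exp(−a(θ − b)))
P_1 = 1/(1+e^{-0.6960}) = 0.6673
P_2 = 1/(1+e^{-1.5360}) = 0.8229
L = P_1 × (1−P_2) = 0.6673 × 0.1771 = 0.11819

0.1182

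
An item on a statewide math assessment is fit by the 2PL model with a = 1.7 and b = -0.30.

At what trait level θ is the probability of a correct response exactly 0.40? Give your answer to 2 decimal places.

-0.54

P(θ) = 1 / (1 + exp(−a(θ − b)))
logit = ln(0.4000/0.6000) = -0.4055
θ = b + logit/(a) = -0.30 + (-0.4055)/1.7000 = -0.5385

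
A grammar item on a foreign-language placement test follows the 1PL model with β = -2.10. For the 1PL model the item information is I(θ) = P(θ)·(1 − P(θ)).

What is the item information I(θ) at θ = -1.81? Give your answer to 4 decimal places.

0.2448

P = 1/(1+e^{-0.2900}) = 0.5720
P(1−P) = 0.5720 × 0.4280 = 0.2448
I = P(1−P) = 0.24482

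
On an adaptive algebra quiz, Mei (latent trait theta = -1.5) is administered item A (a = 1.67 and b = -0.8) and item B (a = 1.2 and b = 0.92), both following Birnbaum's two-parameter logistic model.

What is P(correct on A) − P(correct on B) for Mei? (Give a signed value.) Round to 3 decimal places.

P(theta) = 1 / (1 + exp(−a(theta − b)))
P_A = 0.2370
P_B = 0.0520
P_A − P_B = 0.1851

0.185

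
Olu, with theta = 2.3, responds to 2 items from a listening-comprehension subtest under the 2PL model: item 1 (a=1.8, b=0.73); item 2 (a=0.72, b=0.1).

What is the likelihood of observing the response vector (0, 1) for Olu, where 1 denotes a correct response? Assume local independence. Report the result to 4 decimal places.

0.0464

P(theta) = 1 / (1 + exp(−a(theta − b)))
P_1 = 1/(1+e^{-2.8260}) = 0.9441
P_2 = 1/(1+e^{-1.5840}) = 0.8298
L = (1−P_1) × P_2 = 0.0559 × 0.8298 = 0.04641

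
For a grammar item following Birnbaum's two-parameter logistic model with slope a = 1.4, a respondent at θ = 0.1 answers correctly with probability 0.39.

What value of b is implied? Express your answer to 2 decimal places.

P(θ) = 1 / (1 + exp(−a(θ − b)))
logit(0.39) = ln(0.39/0.61) = -0.4473
b = θ − logit/(a) = 0.1 − (-0.4473)/1.4000 = 0.4195

0.42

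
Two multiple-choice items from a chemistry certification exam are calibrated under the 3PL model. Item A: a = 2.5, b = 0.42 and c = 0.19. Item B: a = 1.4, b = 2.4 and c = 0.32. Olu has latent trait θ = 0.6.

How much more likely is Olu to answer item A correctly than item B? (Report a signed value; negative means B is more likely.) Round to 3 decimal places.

0.314

P(θ) = c + (1 − c) · 1 / (1 + exp(−a(θ − b)))
P_A = 0.6846
P_B = 0.3706
P_A − P_B = 0.3140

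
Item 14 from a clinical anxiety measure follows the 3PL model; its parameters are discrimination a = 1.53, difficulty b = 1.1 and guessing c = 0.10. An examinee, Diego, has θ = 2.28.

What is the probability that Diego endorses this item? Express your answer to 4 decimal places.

P(θ) = c + (1 − c) · 1 / (1 + exp(−a(θ − b)))
Exponent: 1.53 × (2.28 − 1.1) = 1.8054
1/(1 + e^{-1.8054}) = 0.8588
P = 0.10 + 0.90 × 0.8588 = 0.8729

0.8729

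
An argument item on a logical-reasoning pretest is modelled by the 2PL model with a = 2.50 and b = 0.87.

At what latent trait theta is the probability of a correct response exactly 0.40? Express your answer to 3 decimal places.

P(theta) = 1 / (1 + exp(−a(theta − b)))
logit = ln(0.4000/0.6000) = -0.4055
theta = b + logit/(a) = 0.87 + (-0.4055)/2.5000 = 0.7078

0.708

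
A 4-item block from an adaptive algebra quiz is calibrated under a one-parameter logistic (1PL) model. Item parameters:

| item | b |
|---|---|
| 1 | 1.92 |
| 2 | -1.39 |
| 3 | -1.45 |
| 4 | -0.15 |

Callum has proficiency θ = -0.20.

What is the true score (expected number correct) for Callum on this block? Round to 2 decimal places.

P(θ) = 1 / (1 + exp(−(θ − b)))
P_1 = 1/(1+e^{2.1200}) = 0.1072
P_2 = 1/(1+e^{-1.1900}) = 0.7667
P_3 = 1/(1+e^{-1.2500}) = 0.7773
P_4 = 1/(1+e^{0.0500}) = 0.4875
E[score] = 0.1072 + 0.7667 + 0.7773 + 0.4875 = 2.1387

2.14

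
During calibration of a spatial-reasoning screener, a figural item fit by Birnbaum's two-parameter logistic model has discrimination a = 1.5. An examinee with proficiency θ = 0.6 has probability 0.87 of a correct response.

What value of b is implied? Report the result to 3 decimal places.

-0.667

P(θ) = 1 / (1 + exp(−a(θ − b)))
logit(0.87) = ln(0.87/0.13) = 1.9010
b = θ − logit/(a) = 0.6 − 1.9010/1.5000 = -0.6673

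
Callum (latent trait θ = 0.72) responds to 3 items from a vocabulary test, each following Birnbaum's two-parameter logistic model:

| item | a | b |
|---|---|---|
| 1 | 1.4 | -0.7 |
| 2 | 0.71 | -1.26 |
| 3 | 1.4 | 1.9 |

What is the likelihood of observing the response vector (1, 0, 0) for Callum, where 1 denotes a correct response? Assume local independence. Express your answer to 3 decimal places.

0.145

P(θ) = 1 / (1 + exp(−a(θ − b)))
P_1 = 1/(1+e^{-1.9880}) = 0.8795
P_2 = 1/(1+e^{-1.4058}) = 0.8031
P_3 = 1/(1+e^{1.6520}) = 0.1608
L = P_1 × (1−P_2) × (1−P_3) = 0.8795 × 0.1969 × 0.8392 = 0.14532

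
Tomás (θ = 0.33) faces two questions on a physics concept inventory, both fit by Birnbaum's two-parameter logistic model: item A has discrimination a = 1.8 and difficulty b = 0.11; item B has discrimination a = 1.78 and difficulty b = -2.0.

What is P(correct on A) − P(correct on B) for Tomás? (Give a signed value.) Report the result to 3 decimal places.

-0.387

P(θ) = 1 / (1 + exp(−a(θ − b)))
P_A = 0.5977
P_B = 0.9844
P_A − P_B = -0.3867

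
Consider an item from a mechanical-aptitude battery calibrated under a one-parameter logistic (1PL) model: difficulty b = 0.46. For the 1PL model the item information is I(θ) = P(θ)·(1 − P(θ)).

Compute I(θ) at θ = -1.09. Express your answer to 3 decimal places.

0.144

P = 1/(1+e^{1.5500}) = 0.1751
P(1−P) = 0.1751 × 0.8249 = 0.1444
I = P(1−P) = 0.14443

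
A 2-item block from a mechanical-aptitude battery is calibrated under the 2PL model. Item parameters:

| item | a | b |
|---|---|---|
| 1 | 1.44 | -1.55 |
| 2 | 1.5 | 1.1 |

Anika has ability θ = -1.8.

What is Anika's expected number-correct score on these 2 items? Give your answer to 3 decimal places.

0.424

P(θ) = 1 / (1 + exp(−a(θ − b)))
P_1 = 1/(1+e^{0.3600}) = 0.4110
P_2 = 1/(1+e^{4.3500}) = 0.0127
E[score] = 0.4110 + 0.0127 = 0.4237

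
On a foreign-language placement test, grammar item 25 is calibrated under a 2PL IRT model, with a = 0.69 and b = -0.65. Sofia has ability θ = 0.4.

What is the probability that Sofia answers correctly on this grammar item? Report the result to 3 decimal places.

P(θ) = 1 / (1 + exp(−a(θ − b)))
Exponent: 0.69 × (0.4 − (-0.65)) = 0.7245
1/(1 + e^{-0.7245}) = 0.6736

0.674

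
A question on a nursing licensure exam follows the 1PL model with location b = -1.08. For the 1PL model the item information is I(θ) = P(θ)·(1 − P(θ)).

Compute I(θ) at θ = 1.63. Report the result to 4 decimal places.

P = 1/(1+e^{-2.7100}) = 0.9376
P(1−P) = 0.9376 × 0.0624 = 0.0585
I = P(1−P) = 0.05849

0.0585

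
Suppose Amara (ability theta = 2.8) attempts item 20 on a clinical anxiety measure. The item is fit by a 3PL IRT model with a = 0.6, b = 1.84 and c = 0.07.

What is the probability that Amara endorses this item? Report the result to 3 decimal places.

0.665

P(theta) = c + (1 − c) · 1 / (1 + exp(−a(theta − b)))
Exponent: 0.6 × (2.8 − 1.84) = 0.5760
1/(1 + e^{-0.5760}) = 0.6401
P = 0.07 + 0.93 × 0.6401 = 0.6653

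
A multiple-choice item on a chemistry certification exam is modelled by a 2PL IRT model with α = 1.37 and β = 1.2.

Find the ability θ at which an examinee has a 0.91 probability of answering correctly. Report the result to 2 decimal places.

P(θ) = 1 / (1 + exp(−α(θ − β)))
logit = ln(0.9100/0.0900) = 2.3136
θ = β + logit/(α) = 1.2 + 2.3136/1.3700 = 2.8888

2.89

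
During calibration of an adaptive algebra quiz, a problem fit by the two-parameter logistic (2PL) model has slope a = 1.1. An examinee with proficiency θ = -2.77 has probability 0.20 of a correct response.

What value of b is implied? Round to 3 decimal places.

-1.510

P(θ) = 1 / (1 + exp(−a(θ − b)))
logit(0.20) = ln(0.20/0.80) = -1.3863
b = θ − logit/(a) = -2.77 − (-1.3863)/1.1000 = -1.5097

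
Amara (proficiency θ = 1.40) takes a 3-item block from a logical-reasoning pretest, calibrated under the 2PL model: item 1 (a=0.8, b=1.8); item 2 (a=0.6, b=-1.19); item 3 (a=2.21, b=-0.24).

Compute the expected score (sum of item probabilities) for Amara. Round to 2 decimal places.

2.22

P(θ) = 1 / (1 + exp(−a(θ − b)))
P_1 = 1/(1+e^{0.3200}) = 0.4207
P_2 = 1/(1+e^{-1.5540}) = 0.8255
P_3 = 1/(1+e^{-3.6244}) = 0.9740
E[score] = 0.4207 + 0.8255 + 0.9740 = 2.2202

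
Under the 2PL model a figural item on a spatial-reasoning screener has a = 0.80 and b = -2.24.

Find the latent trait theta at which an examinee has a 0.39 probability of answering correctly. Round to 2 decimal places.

-2.80

P(theta) = 1 / (1 + exp(−a(theta − b)))
logit = ln(0.3900/0.6100) = -0.4473
theta = b + logit/(a) = -2.24 + (-0.4473)/0.8000 = -2.7991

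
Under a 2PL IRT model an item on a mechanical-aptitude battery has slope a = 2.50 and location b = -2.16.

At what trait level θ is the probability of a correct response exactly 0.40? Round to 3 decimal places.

P(θ) = 1 / (1 + exp(−a(θ − b)))
logit = ln(0.4000/0.6000) = -0.4055
θ = b + logit/(a) = -2.16 + (-0.4055)/2.5000 = -2.3222

-2.322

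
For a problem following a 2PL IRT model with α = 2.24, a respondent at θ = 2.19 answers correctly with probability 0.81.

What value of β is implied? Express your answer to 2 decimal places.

P(θ) = 1 / (1 + exp(−α(θ − β)))
logit(0.81) = ln(0.81/0.19) = 1.4500
β = θ − logit/(α) = 2.19 − 1.4500/2.2400 = 1.5427

1.54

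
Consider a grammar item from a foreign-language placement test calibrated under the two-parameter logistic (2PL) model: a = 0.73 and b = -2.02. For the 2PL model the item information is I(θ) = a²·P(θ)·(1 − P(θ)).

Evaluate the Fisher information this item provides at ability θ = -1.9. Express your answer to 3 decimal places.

P = 1/(1+e^{-0.0876}) = 0.5219
P(1−P) = 0.5219 × 0.4781 = 0.2495
I = a² × P(1−P) = 0.73² × 0.2495 = 0.13297

0.133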